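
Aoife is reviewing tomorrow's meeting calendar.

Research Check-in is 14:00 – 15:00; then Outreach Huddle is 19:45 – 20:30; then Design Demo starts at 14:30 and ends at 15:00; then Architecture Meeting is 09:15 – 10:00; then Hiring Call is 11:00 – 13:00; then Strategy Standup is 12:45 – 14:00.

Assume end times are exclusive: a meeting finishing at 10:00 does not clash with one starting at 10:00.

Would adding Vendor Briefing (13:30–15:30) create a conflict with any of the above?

Yes — it overlaps Design Demo, Research Check-in, Strategy Standup

Architecture Meeting: ends 10:00 at or before Vendor Briefing starts 13:30 → clear.
Hiring Call: ends 13:00 at or before Vendor Briefing starts 13:30 → clear.
Strategy Standup: starts 12:45 before Vendor Briefing ends 15:30, and ends 14:00 after Vendor Briefing starts 13:30 → overlap.
Research Check-in: starts 14:00 before Vendor Briefing ends 15:30, and ends 15:00 after Vendor Briefing starts 13:30 → overlap.
Design Demo: starts 14:30 before Vendor Briefing ends 15:30, and ends 15:00 after Vendor Briefing starts 13:30 → overlap.
Outreach Huddle: starts 19:45 at or after Vendor Briefing ends 15:30 → clear.
Vendor Briefing overlaps Strategy Standup, Design Demo, Research Check-in.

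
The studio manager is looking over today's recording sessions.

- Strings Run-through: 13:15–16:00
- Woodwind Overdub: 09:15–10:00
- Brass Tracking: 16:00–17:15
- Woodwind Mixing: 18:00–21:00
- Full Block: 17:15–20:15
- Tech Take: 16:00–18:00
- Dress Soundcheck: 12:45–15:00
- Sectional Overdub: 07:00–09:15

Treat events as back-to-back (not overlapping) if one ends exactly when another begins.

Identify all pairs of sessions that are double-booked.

Brass Tracking & Tech Take, Dress Soundcheck & Strings Run-through, Full Block & Tech Take, Full Block & Woodwind Mixing

Check each pair: they overlap iff neither finishes before the other starts.
Sorted by start: Sectional Overdub, Woodwind Overdub, Dress Soundcheck, Strings Run-through, Tech Take, Brass Tracking, Full Block, Woodwind Mixing.
Woodwind Overdub starts exactly when Sectional Overdub ends (back-to-back, no overlap) — done with Sectional Overdub.
Dress Soundcheck starts after Woodwind Overdub ends — done with Woodwind Overdub.
Strings Run-through starts before Dress Soundcheck ends → Dress Soundcheck and Strings Run-through overlap.
Tech Take starts after Dress Soundcheck ends — done with Dress Soundcheck.
Tech Take starts exactly when Strings Run-through ends (back-to-back, no overlap) — done with Strings Run-through.
Brass Tracking starts before Tech Take ends → Tech Take and Brass Tracking overlap.
Full Block starts before Tech Take ends → Tech Take and Full Block overlap.
Woodwind Mixing starts exactly when Tech Take ends (back-to-back, no overlap).
Full Block starts exactly when Brass Tracking ends (back-to-back, no overlap) — done with Brass Tracking.
Woodwind Mixing starts before Full Block ends → Full Block and Woodwind Mixing overlap.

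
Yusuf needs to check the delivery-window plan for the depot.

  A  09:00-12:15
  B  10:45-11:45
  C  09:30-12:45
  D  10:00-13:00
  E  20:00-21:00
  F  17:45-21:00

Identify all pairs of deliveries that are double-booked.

Sorted by start: A, C, D, B, F, E.
C starts before A ends → A and C overlap.
D starts before A ends → A and D overlap.
B starts before A ends → A and B overlap.
F starts after A ends, so A has no further overlaps.
D starts before C ends → C and D overlap.
B starts before C ends → C and B overlap.
F starts after C ends, so C has no further overlaps.
B starts before D ends → D and B overlap.
F starts after D ends, so D has no further overlaps.
F starts after B ends, so B has no further overlaps.
E starts before F ends → F and E overlap.

A & B, A & C, A & D, B & C, B & D, C & D, E & F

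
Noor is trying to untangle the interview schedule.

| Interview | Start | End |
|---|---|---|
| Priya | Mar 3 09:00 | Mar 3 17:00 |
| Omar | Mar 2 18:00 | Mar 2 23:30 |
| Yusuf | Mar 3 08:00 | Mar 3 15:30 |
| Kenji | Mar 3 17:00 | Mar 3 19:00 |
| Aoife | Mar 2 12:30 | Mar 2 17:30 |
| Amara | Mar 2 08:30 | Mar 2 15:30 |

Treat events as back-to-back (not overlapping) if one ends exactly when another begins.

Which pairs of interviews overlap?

Amara & Aoife, Priya & Yusuf

Two intervals overlap when each starts before the other ends.
Sorted by start: Amara, Aoife, Omar, Yusuf, Priya, Kenji.
Aoife starts before Amara ends → Amara and Aoife overlap.
Omar starts after Amara ends, so nothing later overlaps Amara either.
Omar starts after Aoife ends, so nothing later overlaps Aoife either.
Yusuf starts after Omar ends, so nothing later overlaps Omar either.
Priya starts before Yusuf ends → Yusuf and Priya overlap.
Kenji starts after Yusuf ends.
Kenji starts exactly when Priya ends (back-to-back, no overlap).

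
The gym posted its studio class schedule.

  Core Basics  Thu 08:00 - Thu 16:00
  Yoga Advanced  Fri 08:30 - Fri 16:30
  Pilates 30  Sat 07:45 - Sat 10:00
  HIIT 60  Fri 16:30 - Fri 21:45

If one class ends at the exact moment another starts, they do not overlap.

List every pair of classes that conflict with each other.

no conflicts

Sorted by start: Core Basics, Yoga Advanced, HIIT 60, Pilates 30.
Yoga Advanced starts after Core Basics ends; Core Basics is clear from here.
HIIT 60 starts exactly when Yoga Advanced ends (back-to-back, no overlap); Yoga Advanced is clear from here.
Pilates 30 starts after HIIT 60 ends.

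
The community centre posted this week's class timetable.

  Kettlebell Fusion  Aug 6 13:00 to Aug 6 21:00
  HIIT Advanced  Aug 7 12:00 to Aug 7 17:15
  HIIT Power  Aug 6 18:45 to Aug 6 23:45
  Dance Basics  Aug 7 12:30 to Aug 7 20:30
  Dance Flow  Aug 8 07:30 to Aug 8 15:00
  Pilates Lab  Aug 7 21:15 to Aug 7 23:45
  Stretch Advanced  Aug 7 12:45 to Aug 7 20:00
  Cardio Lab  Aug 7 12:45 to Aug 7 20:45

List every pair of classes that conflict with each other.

Cardio Lab & Dance Basics, Cardio Lab & HIIT Advanced, Cardio Lab & Stretch Advanced, Dance Basics & HIIT Advanced, Dance Basics & Stretch Advanced, HIIT Advanced & Stretch Advanced, HIIT Power & Kettlebell Fusion

Sorted by start: Kettlebell Fusion, HIIT Power, HIIT Advanced, Dance Basics, Cardio Lab, Stretch Advanced, Pilates Lab, Dance Flow.
HIIT Power starts before Kettlebell Fusion ends → Kettlebell Fusion and HIIT Power overlap.
HIIT Advanced starts after Kettlebell Fusion ends, so nothing later overlaps Kettlebell Fusion either.
HIIT Advanced starts after HIIT Power ends, so nothing later overlaps HIIT Power either.
Dance Basics starts before HIIT Advanced ends → HIIT Advanced and Dance Basics overlap.
Cardio Lab starts before HIIT Advanced ends → HIIT Advanced and Cardio Lab overlap.
Stretch Advanced starts before HIIT Advanced ends → HIIT Advanced and Stretch Advanced overlap.
Pilates Lab starts after HIIT Advanced ends, so nothing later overlaps HIIT Advanced either.
Cardio Lab starts before Dance Basics ends → Dance Basics and Cardio Lab overlap.
Stretch Advanced starts before Dance Basics ends → Dance Basics and Stretch Advanced overlap.
Pilates Lab starts after Dance Basics ends, so nothing later overlaps Dance Basics either.
Stretch Advanced starts before Cardio Lab ends → Cardio Lab and Stretch Advanced overlap.
Pilates Lab starts after Cardio Lab ends, so nothing later overlaps Cardio Lab either.
Pilates Lab starts after Stretch Advanced ends, so nothing later overlaps Stretch Advanced either.
Dance Flow starts after Pilates Lab ends.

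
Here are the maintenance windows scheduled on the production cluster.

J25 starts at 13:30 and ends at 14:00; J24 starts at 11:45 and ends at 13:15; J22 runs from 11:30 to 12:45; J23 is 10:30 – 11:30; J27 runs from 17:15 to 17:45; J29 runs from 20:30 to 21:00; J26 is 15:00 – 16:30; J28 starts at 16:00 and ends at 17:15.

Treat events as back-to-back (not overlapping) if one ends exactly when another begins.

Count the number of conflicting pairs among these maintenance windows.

Sorted by start: J23, J22, J24, J25, J26, J28, J27, J29.
J22 starts exactly when J23 ends (back-to-back, no overlap); J23 is clear from here.
J24 starts before J22 ends → J22 and J24 overlap.
J25 starts after J22 ends; J22 is clear from here.
J25 starts after J24 ends; J24 is clear from here.
J26 starts after J25 ends; J25 is clear from here.
J28 starts before J26 ends → J26 and J28 overlap.
J27 starts after J26 ends; J26 is clear from here.
J27 starts exactly when J28 ends (back-to-back, no overlap); J28 is clear from here.
J29 starts after J27 ends.
Overlapping pairs: J22 & J24, J26 & J28 — 2 in total.

2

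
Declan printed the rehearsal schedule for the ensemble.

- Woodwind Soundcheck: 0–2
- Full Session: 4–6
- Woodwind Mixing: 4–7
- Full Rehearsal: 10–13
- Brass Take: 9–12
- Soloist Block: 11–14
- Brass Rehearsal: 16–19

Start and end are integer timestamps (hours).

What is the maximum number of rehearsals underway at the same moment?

3

Walk through starts and ends in time order (an end at T is processed before a start at T):
0 start Woodwind Soundcheck → 1
2 end Woodwind Soundcheck → 0
4 start Full Session → 1
4 start Woodwind Mixing → 2
6 end Full Session → 1
7 end Woodwind Mixing → 0
9 start Brass Take → 1
10 start Full Rehearsal → 2
11 start Soloist Block → 3
12 end Brass Take → 2
13 end Full Rehearsal → 1
14 end Soloist Block → 0
16 start Brass Rehearsal → 1
19 end Brass Rehearsal → 0
Peak is 3, at 11 (Brass Take, Full Rehearsal, Soloist Block).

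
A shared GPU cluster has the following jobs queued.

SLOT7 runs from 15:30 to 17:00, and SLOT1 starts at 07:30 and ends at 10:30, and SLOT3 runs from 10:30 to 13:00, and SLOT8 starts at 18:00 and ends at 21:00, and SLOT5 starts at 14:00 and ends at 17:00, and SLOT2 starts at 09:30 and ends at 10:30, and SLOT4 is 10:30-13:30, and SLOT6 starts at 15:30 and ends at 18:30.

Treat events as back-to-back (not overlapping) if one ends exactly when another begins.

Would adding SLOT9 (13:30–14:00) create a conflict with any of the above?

No — it doesn't clash with anything

SLOT1: ends 10:30 at or before SLOT9 starts 13:30 → clear.
SLOT2: ends 10:30 at or before SLOT9 starts 13:30 → clear.
SLOT3: ends 13:00 at or before SLOT9 starts 13:30 → clear.
SLOT4: ends 13:30 at or before SLOT9 starts 13:30 → clear.
SLOT5: starts 14:00 at or after SLOT9 ends 14:00 → clear.
SLOT6: starts 15:30 at or after SLOT9 ends 14:00 → clear.
SLOT7: starts 15:30 at or after SLOT9 ends 14:00 → clear.
SLOT8: starts 18:00 at or after SLOT9 ends 14:00 → clear.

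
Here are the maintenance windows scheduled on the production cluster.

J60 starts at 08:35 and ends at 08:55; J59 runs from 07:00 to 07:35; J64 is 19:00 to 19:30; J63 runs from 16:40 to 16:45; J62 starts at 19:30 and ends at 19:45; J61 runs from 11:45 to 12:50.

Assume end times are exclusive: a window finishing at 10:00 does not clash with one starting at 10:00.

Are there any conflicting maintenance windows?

Sorted by start: J59, J60, J61, J63, J64, J62.
J60 starts after J59 ends, so nothing later overlaps J59 either.
J61 starts after J60 ends, so nothing later overlaps J60 either.
J63 starts after J61 ends, so nothing later overlaps J61 either.
J64 starts after J63 ends, so nothing later overlaps J63 either.
J62 starts exactly when J64 ends (back-to-back, no overlap).
Every pair is clear; the schedule has no overlaps.

No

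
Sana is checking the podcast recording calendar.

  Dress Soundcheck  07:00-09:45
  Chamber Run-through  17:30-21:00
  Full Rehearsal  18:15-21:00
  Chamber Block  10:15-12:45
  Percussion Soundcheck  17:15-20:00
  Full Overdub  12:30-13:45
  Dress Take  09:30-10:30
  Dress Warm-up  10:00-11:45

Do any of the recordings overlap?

Sorted by start: Dress Soundcheck, Dress Take, Dress Warm-up, Chamber Block, Full Overdub, Percussion Soundcheck, Chamber Run-through, Full Rehearsal.
Dress Take starts before Dress Soundcheck ends → Dress Soundcheck and Dress Take overlap.
That's a conflict, so the schedule is not conflict-free.

Yes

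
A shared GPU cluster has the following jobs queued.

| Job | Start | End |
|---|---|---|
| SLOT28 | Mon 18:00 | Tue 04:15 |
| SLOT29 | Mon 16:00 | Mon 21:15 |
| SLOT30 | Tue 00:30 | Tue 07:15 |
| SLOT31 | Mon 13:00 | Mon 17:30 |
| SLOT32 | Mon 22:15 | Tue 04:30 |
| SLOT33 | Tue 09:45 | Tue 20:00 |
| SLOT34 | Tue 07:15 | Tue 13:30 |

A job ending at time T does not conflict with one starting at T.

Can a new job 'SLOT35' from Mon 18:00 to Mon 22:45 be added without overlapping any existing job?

No — it overlaps SLOT28, SLOT29, SLOT32

SLOT31: ends Mon 17:30 at or before SLOT35 starts Mon 18:00 → clear.
SLOT29: starts Mon 16:00 before SLOT35 ends Mon 22:45, and ends Mon 21:15 after SLOT35 starts Mon 18:00 → overlap.
SLOT28: starts Mon 18:00 before SLOT35 ends Mon 22:45, and ends Tue 04:15 after SLOT35 starts Mon 18:00 → overlap.
SLOT32: starts Mon 22:15 before SLOT35 ends Mon 22:45, and ends Tue 04:30 after SLOT35 starts Mon 18:00 → overlap.
SLOT30: starts Tue 00:30 at or after SLOT35 ends Mon 22:45 → clear.
SLOT34: starts Tue 07:15 at or after SLOT35 ends Mon 22:45 → clear.
SLOT33: starts Tue 09:45 at or after SLOT35 ends Mon 22:45 → clear.
SLOT35 overlaps SLOT28, SLOT29, SLOT32.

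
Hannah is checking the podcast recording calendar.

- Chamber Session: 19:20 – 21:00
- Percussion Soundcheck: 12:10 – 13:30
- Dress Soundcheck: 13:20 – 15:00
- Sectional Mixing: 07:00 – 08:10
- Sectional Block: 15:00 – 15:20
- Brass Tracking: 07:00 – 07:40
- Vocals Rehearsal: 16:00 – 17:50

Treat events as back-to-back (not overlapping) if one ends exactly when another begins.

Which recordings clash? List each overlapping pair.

Brass Tracking & Sectional Mixing, Dress Soundcheck & Percussion Soundcheck

Two intervals overlap when each starts before the other ends.
Sorted by start: Sectional Mixing, Brass Tracking, Percussion Soundcheck, Dress Soundcheck, Sectional Block, Vocals Rehearsal, Chamber Session.
Brass Tracking starts before Sectional Mixing ends → Sectional Mixing and Brass Tracking overlap.
Percussion Soundcheck starts after Sectional Mixing ends, so nothing later overlaps Sectional Mixing either.
Percussion Soundcheck starts after Brass Tracking ends, so nothing later overlaps Brass Tracking either.
Dress Soundcheck starts before Percussion Soundcheck ends → Percussion Soundcheck and Dress Soundcheck overlap.
Sectional Block starts after Percussion Soundcheck ends, so nothing later overlaps Percussion Soundcheck either.
Sectional Block starts exactly when Dress Soundcheck ends (back-to-back, no overlap), so nothing later overlaps Dress Soundcheck either.
Vocals Rehearsal starts after Sectional Block ends, so nothing later overlaps Sectional Block either.
Chamber Session starts after Vocals Rehearsal ends.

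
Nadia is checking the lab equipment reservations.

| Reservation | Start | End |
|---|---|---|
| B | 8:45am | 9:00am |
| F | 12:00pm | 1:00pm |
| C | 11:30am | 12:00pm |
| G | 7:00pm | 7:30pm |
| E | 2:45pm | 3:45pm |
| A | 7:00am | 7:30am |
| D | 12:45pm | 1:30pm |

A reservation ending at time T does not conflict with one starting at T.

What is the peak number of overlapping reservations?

2

Sort all start/end points and keep a running count:
7:00am start A → 1
7:30am end A → 0
8:45am start B → 1
9:00am end B → 0
11:30am start C → 1
12:00pm end C → 0
12:00pm start F → 1
12:45pm start D → 2
1:00pm end F → 1
1:30pm end D → 0
2:45pm start E → 1
3:45pm end E → 0
7:00pm start G → 1
7:30pm end G → 0
Peak is 2, at 12:45pm (D, F).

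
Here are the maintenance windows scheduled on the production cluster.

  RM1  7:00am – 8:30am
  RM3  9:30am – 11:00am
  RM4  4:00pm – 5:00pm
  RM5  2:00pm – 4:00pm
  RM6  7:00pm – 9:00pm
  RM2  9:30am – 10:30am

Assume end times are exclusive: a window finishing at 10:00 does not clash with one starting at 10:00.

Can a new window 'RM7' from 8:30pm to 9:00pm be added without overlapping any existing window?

No — it overlaps RM6

RM1: ends 8:30am at or before RM7 starts 8:30pm → clear.
RM2: ends 10:30am at or before RM7 starts 8:30pm → clear.
RM3: ends 11:00am at or before RM7 starts 8:30pm → clear.
RM5: ends 4:00pm at or before RM7 starts 8:30pm → clear.
RM4: ends 5:00pm at or before RM7 starts 8:30pm → clear.
RM6: starts 7:00pm before RM7 ends 9:00pm, and ends 9:00pm after RM7 starts 8:30pm → overlap.
RM7 overlaps RM6.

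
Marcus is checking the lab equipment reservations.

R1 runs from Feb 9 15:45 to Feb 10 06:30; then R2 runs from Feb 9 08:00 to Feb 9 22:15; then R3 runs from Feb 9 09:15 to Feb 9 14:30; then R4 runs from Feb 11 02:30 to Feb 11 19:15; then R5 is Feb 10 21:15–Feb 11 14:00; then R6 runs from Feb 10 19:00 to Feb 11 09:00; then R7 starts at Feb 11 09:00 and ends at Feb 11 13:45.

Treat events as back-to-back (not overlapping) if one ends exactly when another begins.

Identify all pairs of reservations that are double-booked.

Sorted by start: R2, R3, R1, R6, R5, R4, R7.
R3 starts before R2 ends → R2 and R3 overlap.
R1 starts before R2 ends → R2 and R1 overlap.
R6 starts after R2 ends, so nothing later overlaps R2 either.
R1 starts after R3 ends, so nothing later overlaps R3 either.
R6 starts after R1 ends, so nothing later overlaps R1 either.
R5 starts before R6 ends → R6 and R5 overlap.
R4 starts before R6 ends → R6 and R4 overlap.
R7 starts exactly when R6 ends (back-to-back, no overlap).
R4 starts before R5 ends → R5 and R4 overlap.
R7 starts before R5 ends → R5 and R7 overlap.
R7 starts before R4 ends → R4 and R7 overlap.

R1 & R2, R2 & R3, R4 & R5, R4 & R6, R4 & R7, R5 & R6, R5 & R7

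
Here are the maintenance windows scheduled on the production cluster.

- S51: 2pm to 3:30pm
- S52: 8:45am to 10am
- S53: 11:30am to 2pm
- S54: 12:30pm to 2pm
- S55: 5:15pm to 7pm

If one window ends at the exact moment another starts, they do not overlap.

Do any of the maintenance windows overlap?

Sorted by start: S52, S53, S54, S51, S55.
S53 starts after S52 ends; S52 is clear from here.
S54 starts before S53 ends → S53 and S54 overlap.
That's a conflict, so the schedule is not conflict-free.

Yes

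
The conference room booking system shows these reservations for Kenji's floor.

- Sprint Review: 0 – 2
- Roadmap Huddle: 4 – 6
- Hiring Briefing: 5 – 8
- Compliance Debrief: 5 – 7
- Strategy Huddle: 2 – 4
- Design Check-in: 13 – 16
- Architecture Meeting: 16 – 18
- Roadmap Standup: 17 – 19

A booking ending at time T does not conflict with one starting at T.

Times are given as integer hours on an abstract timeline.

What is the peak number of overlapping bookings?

Sweep the timeline, counting +1 at each start and −1 at each end (ends before starts at a tie):
0 start Sprint Review → 1
2 end Sprint Review → 0
2 start Strategy Huddle → 1
4 end Strategy Huddle → 0
4 start Roadmap Huddle → 1
5 start Compliance Debrief → 2
5 start Hiring Briefing → 3
6 end Roadmap Huddle → 2
7 end Compliance Debrief → 1
8 end Hiring Briefing → 0
13 start Design Check-in → 1
16 end Design Check-in → 0
16 start Architecture Meeting → 1
17 start Roadmap Standup → 2
18 end Architecture Meeting → 1
19 end Roadmap Standup → 0
Peak is 3, at 5 (Compliance Debrief, Hiring Briefing, Roadmap Huddle).

3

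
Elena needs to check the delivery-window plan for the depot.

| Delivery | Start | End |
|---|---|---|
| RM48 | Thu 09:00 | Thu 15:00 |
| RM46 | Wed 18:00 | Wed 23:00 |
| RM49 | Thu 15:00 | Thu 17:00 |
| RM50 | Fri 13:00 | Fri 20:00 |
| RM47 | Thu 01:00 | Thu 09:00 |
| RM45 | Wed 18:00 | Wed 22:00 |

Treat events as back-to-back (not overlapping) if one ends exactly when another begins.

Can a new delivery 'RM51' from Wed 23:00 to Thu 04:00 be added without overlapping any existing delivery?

RM45: ends Wed 22:00 at or before RM51 starts Wed 23:00 → clear.
RM46: ends Wed 23:00 at or before RM51 starts Wed 23:00 → clear.
RM47: starts Thu 01:00 before RM51 ends Thu 04:00, and ends Thu 09:00 after RM51 starts Wed 23:00 → overlap.
RM48: starts Thu 09:00 at or after RM51 ends Thu 04:00 → clear.
RM49: starts Thu 15:00 at or after RM51 ends Thu 04:00 → clear.
RM50: starts Fri 13:00 at or after RM51 ends Thu 04:00 → clear.
RM51 overlaps RM47.

No — it overlaps RM47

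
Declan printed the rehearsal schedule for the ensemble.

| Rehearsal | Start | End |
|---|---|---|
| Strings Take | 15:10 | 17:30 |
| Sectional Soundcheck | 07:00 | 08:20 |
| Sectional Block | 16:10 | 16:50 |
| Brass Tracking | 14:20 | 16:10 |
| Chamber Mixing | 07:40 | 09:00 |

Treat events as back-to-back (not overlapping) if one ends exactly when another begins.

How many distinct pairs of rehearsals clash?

Sorted by start: Sectional Soundcheck, Chamber Mixing, Brass Tracking, Strings Take, Sectional Block.
Chamber Mixing starts before Sectional Soundcheck ends → Sectional Soundcheck and Chamber Mixing overlap.
Brass Tracking starts after Sectional Soundcheck ends — done with Sectional Soundcheck.
Brass Tracking starts after Chamber Mixing ends — done with Chamber Mixing.
Strings Take starts before Brass Tracking ends → Brass Tracking and Strings Take overlap.
Sectional Block starts exactly when Brass Tracking ends (back-to-back, no overlap).
Sectional Block starts before Strings Take ends → Strings Take and Sectional Block overlap.
Overlapping pairs: Brass Tracking & Strings Take, Chamber Mixing & Sectional Soundcheck, Sectional Block & Strings Take — 3 in total.

3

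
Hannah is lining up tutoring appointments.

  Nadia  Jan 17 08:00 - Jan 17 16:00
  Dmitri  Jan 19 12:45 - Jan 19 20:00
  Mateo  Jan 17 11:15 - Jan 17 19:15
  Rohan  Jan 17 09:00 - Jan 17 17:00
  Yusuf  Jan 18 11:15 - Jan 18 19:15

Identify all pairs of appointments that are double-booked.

Mateo & Nadia, Mateo & Rohan, Nadia & Rohan

Sorted by start: Nadia, Rohan, Mateo, Yusuf, Dmitri.
Rohan starts before Nadia ends → Nadia and Rohan overlap.
Mateo starts before Nadia ends → Nadia and Mateo overlap.
Yusuf starts after Nadia ends; Nadia is clear from here.
Mateo starts before Rohan ends → Rohan and Mateo overlap.
Yusuf starts after Rohan ends; Rohan is clear from here.
Yusuf starts after Mateo ends; Mateo is clear from here.
Dmitri starts after Yusuf ends.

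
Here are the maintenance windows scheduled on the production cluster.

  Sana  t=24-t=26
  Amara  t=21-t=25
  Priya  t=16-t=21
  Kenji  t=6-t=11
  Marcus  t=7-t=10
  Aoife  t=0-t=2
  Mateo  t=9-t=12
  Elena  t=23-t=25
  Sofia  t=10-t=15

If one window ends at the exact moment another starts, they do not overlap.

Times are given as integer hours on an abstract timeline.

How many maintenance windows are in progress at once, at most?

3

Walk through starts and ends in time order (an end at T is processed before a start at T):
t=0 start Aoife → 1
t=2 end Aoife → 0
t=6 start Kenji → 1
t=7 start Marcus → 2
t=9 start Mateo → 3
t=10 end Marcus → 2
t=10 start Sofia → 3
t=11 end Kenji → 2
t=12 end Mateo → 1
t=15 end Sofia → 0
t=16 start Priya → 1
t=21 end Priya → 0
t=21 start Amara → 1
t=23 start Elena → 2
t=24 start Sana → 3
t=25 end Amara → 2
t=25 end Elena → 1
t=26 end Sana → 0
Peak is 3, at t=9 (Kenji, Marcus, Mateo).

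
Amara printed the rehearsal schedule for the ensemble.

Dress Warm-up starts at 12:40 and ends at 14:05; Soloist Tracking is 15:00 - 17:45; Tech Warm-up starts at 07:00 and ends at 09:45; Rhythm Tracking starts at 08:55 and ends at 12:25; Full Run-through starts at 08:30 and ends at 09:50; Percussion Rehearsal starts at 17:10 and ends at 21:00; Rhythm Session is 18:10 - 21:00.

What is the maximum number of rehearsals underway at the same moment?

Walk through starts and ends in time order (an end at T is processed before a start at T):
07:00 start Tech Warm-up → 1
08:30 start Full Run-through → 2
08:55 start Rhythm Tracking → 3
09:45 end Tech Warm-up → 2
09:50 end Full Run-through → 1
12:25 end Rhythm Tracking → 0
12:40 start Dress Warm-up → 1
14:05 end Dress Warm-up → 0
15:00 start Soloist Tracking → 1
17:10 start Percussion Rehearsal → 2
17:45 end Soloist Tracking → 1
18:10 start Rhythm Session → 2
21:00 end Percussion Rehearsal → 1
21:00 end Rhythm Session → 0
Peak is 3, at 08:55 (Full Run-through, Rhythm Tracking, Tech Warm-up).

3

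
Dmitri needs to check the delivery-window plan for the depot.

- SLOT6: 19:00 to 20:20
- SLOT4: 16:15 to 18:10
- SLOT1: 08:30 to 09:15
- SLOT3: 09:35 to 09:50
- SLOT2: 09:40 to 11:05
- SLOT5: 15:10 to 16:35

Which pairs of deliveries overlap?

Sorted by start: SLOT1, SLOT3, SLOT2, SLOT5, SLOT4, SLOT6.
SLOT3 starts after SLOT1 ends — done with SLOT1.
SLOT2 starts before SLOT3 ends → SLOT3 and SLOT2 overlap.
SLOT5 starts after SLOT3 ends — done with SLOT3.
SLOT5 starts after SLOT2 ends — done with SLOT2.
SLOT4 starts before SLOT5 ends → SLOT5 and SLOT4 overlap.
SLOT6 starts after SLOT5 ends.
SLOT6 starts after SLOT4 ends.

SLOT2 & SLOT3, SLOT4 & SLOT5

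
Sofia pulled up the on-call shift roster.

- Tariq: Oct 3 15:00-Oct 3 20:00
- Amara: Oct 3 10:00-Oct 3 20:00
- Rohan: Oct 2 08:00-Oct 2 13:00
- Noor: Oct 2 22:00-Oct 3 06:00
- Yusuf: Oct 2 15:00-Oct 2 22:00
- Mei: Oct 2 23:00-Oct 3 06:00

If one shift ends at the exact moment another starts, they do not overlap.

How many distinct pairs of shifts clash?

2

Two intervals overlap when each starts before the other ends.
Sorted by start: Rohan, Yusuf, Noor, Mei, Amara, Tariq.
Yusuf starts after Rohan ends, so nothing later overlaps Rohan either.
Noor starts exactly when Yusuf ends (back-to-back, no overlap), so nothing later overlaps Yusuf either.
Mei starts before Noor ends → Noor and Mei overlap.
Amara starts after Noor ends, so nothing later overlaps Noor either.
Amara starts after Mei ends, so nothing later overlaps Mei either.
Tariq starts before Amara ends → Amara and Tariq overlap.
Overlapping pairs: Amara & Tariq, Mei & Noor — 2 in total.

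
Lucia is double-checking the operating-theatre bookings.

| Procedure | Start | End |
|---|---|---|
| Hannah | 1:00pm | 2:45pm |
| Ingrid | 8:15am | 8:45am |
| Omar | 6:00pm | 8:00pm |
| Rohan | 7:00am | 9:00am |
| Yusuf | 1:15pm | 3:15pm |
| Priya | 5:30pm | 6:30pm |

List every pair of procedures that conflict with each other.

Two intervals overlap when each starts before the other ends.
Sorted by start: Rohan, Ingrid, Hannah, Yusuf, Priya, Omar.
Ingrid starts before Rohan ends → Rohan and Ingrid overlap.
Hannah starts after Rohan ends; Rohan is clear from here.
Hannah starts after Ingrid ends; Ingrid is clear from here.
Yusuf starts before Hannah ends → Hannah and Yusuf overlap.
Priya starts after Hannah ends; Hannah is clear from here.
Priya starts after Yusuf ends; Yusuf is clear from here.
Omar starts before Priya ends → Priya and Omar overlap.

Hannah & Yusuf, Ingrid & Rohan, Omar & Priya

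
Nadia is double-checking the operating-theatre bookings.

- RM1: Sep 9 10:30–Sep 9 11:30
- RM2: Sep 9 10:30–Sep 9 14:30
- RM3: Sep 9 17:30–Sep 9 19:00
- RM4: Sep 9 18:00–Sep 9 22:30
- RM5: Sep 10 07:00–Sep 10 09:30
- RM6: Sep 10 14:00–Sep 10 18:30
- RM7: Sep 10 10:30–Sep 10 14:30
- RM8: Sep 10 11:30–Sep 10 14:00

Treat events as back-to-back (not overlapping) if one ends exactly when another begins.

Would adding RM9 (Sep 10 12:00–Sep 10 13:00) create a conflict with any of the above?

Yes — it overlaps RM7, RM8

RM1: ends Sep 9 11:30 at or before RM9 starts Sep 10 12:00 → clear.
RM2: ends Sep 9 14:30 at or before RM9 starts Sep 10 12:00 → clear.
RM3: ends Sep 9 19:00 at or before RM9 starts Sep 10 12:00 → clear.
RM4: ends Sep 9 22:30 at or before RM9 starts Sep 10 12:00 → clear.
RM5: ends Sep 10 09:30 at or before RM9 starts Sep 10 12:00 → clear.
RM7: starts Sep 10 10:30 before RM9 ends Sep 10 13:00, and ends Sep 10 14:30 after RM9 starts Sep 10 12:00 → overlap.
RM8: starts Sep 10 11:30 before RM9 ends Sep 10 13:00, and ends Sep 10 14:00 after RM9 starts Sep 10 12:00 → overlap.
RM6: starts Sep 10 14:00 at or after RM9 ends Sep 10 13:00 → clear.
RM9 overlaps RM7, RM8.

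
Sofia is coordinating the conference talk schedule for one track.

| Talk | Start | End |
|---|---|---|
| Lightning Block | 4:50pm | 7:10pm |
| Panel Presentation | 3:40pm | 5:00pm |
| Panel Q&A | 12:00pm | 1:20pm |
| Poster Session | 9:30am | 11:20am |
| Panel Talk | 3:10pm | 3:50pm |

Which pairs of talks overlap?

Lightning Block & Panel Presentation, Panel Presentation & Panel Talk

Sorted by start: Poster Session, Panel Q&A, Panel Talk, Panel Presentation, Lightning Block.
Panel Q&A starts after Poster Session ends, so nothing later overlaps Poster Session either.
Panel Talk starts after Panel Q&A ends, so nothing later overlaps Panel Q&A either.
Panel Presentation starts before Panel Talk ends → Panel Talk and Panel Presentation overlap.
Lightning Block starts after Panel Talk ends.
Lightning Block starts before Panel Presentation ends → Panel Presentation and Lightning Block overlap.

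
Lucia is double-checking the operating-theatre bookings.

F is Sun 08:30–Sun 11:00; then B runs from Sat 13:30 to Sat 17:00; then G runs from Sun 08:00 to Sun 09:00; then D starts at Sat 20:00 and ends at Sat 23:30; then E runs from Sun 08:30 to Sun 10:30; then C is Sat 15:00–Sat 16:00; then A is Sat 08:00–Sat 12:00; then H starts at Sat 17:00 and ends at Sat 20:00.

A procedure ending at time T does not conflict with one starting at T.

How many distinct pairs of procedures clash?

4

Check each pair: they overlap iff neither finishes before the other starts.
Sorted by start: A, B, C, H, D, G, E, F.
B starts after A ends, so nothing later overlaps A either.
C starts before B ends → B and C overlap.
H starts exactly when B ends (back-to-back, no overlap), so nothing later overlaps B either.
H starts after C ends, so nothing later overlaps C either.
D starts exactly when H ends (back-to-back, no overlap), so nothing later overlaps H either.
G starts after D ends, so nothing later overlaps D either.
E starts before G ends → G and E overlap.
F starts before G ends → G and F overlap.
F starts before E ends → E and F overlap.
Overlapping pairs: B & C, E & F, E & G, F & G — 4 in total.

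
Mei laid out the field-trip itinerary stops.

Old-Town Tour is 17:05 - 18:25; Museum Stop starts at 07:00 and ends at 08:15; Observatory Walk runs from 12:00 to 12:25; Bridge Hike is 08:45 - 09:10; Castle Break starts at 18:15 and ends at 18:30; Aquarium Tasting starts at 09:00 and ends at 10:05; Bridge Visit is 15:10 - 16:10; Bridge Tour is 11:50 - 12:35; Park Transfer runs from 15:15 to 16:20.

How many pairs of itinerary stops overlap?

4

Sorted by start: Museum Stop, Bridge Hike, Aquarium Tasting, Bridge Tour, Observatory Walk, Bridge Visit, Park Transfer, Old-Town Tour, Castle Break.
Bridge Hike starts after Museum Stop ends, so Museum Stop has no further overlaps.
Aquarium Tasting starts before Bridge Hike ends → Bridge Hike and Aquarium Tasting overlap.
Bridge Tour starts after Bridge Hike ends, so Bridge Hike has no further overlaps.
Bridge Tour starts after Aquarium Tasting ends, so Aquarium Tasting has no further overlaps.
Observatory Walk starts before Bridge Tour ends → Bridge Tour and Observatory Walk overlap.
Bridge Visit starts after Bridge Tour ends, so Bridge Tour has no further overlaps.
Bridge Visit starts after Observatory Walk ends, so Observatory Walk has no further overlaps.
Park Transfer starts before Bridge Visit ends → Bridge Visit and Park Transfer overlap.
Old-Town Tour starts after Bridge Visit ends, so Bridge Visit has no further overlaps.
Old-Town Tour starts after Park Transfer ends, so Park Transfer has no further overlaps.
Castle Break starts before Old-Town Tour ends → Old-Town Tour and Castle Break overlap.
Overlapping pairs: Aquarium Tasting & Bridge Hike, Bridge Tour & Observatory Walk, Bridge Visit & Park Transfer, Castle Break & Old-Town Tour — 4 in total.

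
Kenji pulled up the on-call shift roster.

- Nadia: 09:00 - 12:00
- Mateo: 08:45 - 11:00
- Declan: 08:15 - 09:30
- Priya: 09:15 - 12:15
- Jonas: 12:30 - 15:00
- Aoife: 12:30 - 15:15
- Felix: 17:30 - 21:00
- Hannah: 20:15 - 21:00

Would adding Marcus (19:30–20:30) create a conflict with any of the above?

Yes — it overlaps Felix, Hannah

Declan: ends 09:30 at or before Marcus starts 19:30 → clear.
Mateo: ends 11:00 at or before Marcus starts 19:30 → clear.
Nadia: ends 12:00 at or before Marcus starts 19:30 → clear.
Priya: ends 12:15 at or before Marcus starts 19:30 → clear.
Jonas: ends 15:00 at or before Marcus starts 19:30 → clear.
Aoife: ends 15:15 at or before Marcus starts 19:30 → clear.
Felix: starts 17:30 before Marcus ends 20:30, and ends 21:00 after Marcus starts 19:30 → overlap.
Hannah: starts 20:15 before Marcus ends 20:30, and ends 21:00 after Marcus starts 19:30 → overlap.
Marcus overlaps Felix, Hannah.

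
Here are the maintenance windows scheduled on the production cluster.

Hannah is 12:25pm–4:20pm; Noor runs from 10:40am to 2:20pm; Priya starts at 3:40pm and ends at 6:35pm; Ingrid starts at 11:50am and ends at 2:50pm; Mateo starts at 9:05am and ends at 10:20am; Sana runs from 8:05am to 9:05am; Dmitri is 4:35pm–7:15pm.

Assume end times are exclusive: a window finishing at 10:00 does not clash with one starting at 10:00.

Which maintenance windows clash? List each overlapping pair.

Sorted by start: Sana, Mateo, Noor, Ingrid, Hannah, Priya, Dmitri.
Mateo starts exactly when Sana ends (back-to-back, no overlap) — done with Sana.
Noor starts after Mateo ends — done with Mateo.
Ingrid starts before Noor ends → Noor and Ingrid overlap.
Hannah starts before Noor ends → Noor and Hannah overlap.
Priya starts after Noor ends — done with Noor.
Hannah starts before Ingrid ends → Ingrid and Hannah overlap.
Priya starts after Ingrid ends — done with Ingrid.
Priya starts before Hannah ends → Hannah and Priya overlap.
Dmitri starts after Hannah ends.
Dmitri starts before Priya ends → Priya and Dmitri overlap.

Dmitri & Priya, Hannah & Ingrid, Hannah & Noor, Hannah & Priya, Ingrid & Noor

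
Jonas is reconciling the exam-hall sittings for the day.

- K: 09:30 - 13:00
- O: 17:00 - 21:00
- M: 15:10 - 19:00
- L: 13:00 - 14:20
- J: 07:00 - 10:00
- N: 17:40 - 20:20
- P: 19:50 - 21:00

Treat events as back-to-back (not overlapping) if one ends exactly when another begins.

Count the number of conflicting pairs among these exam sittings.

6

Sorted by start: J, K, L, M, O, N, P.
K starts before J ends → J and K overlap.
L starts after J ends, so nothing later overlaps J either.
L starts exactly when K ends (back-to-back, no overlap), so nothing later overlaps K either.
M starts after L ends, so nothing later overlaps L either.
O starts before M ends → M and O overlap.
N starts before M ends → M and N overlap.
P starts after M ends.
N starts before O ends → O and N overlap.
P starts before O ends → O and P overlap.
P starts before N ends → N and P overlap.
Overlapping pairs: J & K, M & N, M & O, N & O, N & P, O & P — 6 in total.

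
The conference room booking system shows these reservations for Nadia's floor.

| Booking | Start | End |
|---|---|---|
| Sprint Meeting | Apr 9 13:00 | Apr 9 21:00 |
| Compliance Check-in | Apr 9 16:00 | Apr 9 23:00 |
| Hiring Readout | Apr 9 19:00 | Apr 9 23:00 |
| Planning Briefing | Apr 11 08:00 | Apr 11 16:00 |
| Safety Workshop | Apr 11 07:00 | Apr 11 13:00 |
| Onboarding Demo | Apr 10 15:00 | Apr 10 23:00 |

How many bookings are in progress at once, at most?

3

Sweep the timeline, counting +1 at each start and −1 at each end (ends before starts at a tie):
Apr 9 13:00 start Sprint Meeting → 1
Apr 9 16:00 start Compliance Check-in → 2
Apr 9 19:00 start Hiring Readout → 3
Apr 9 21:00 end Sprint Meeting → 2
Apr 9 23:00 end Compliance Check-in → 1
Apr 9 23:00 end Hiring Readout → 0
Apr 10 15:00 start Onboarding Demo → 1
Apr 10 23:00 end Onboarding Demo → 0
Apr 11 07:00 start Safety Workshop → 1
Apr 11 08:00 start Planning Briefing → 2
Apr 11 13:00 end Safety Workshop → 1
Apr 11 16:00 end Planning Briefing → 0
Peak is 3, at Apr 9 19:00 (Compliance Check-in, Hiring Readout, Sprint Meeting).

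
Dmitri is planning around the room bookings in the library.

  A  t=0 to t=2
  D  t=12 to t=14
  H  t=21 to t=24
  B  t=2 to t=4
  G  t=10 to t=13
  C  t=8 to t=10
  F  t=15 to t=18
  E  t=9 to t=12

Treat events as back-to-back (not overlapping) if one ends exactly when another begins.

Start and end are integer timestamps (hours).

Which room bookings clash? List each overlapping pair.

Sorted by start: A, B, C, E, G, D, F, H.
B starts exactly when A ends (back-to-back, no overlap), so A has no further overlaps.
C starts after B ends, so B has no further overlaps.
E starts before C ends → C and E overlap.
G starts exactly when C ends (back-to-back, no overlap), so C has no further overlaps.
G starts before E ends → E and G overlap.
D starts exactly when E ends (back-to-back, no overlap), so E has no further overlaps.
D starts before G ends → G and D overlap.
F starts after G ends, so G has no further overlaps.
F starts after D ends, so D has no further overlaps.
H starts after F ends.

C & E, D & G, E & G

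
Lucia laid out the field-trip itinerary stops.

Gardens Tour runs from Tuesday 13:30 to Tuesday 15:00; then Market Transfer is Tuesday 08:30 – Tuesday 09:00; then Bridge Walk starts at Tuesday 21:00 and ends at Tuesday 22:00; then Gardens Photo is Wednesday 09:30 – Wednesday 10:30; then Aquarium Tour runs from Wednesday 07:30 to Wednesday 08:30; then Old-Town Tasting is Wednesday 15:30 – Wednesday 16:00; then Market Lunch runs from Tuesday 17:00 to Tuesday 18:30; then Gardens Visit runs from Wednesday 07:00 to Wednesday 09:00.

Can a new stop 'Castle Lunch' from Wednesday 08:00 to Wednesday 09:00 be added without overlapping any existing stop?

Market Transfer: ends Tuesday 09:00 at or before Castle Lunch starts Wednesday 08:00 → clear.
Gardens Tour: ends Tuesday 15:00 at or before Castle Lunch starts Wednesday 08:00 → clear.
Market Lunch: ends Tuesday 18:30 at or before Castle Lunch starts Wednesday 08:00 → clear.
Bridge Walk: ends Tuesday 22:00 at or before Castle Lunch starts Wednesday 08:00 → clear.
Gardens Visit: starts Wednesday 07:00 before Castle Lunch ends Wednesday 09:00, and ends Wednesday 09:00 after Castle Lunch starts Wednesday 08:00 → overlap.
Aquarium Tour: starts Wednesday 07:30 before Castle Lunch ends Wednesday 09:00, and ends Wednesday 08:30 after Castle Lunch starts Wednesday 08:00 → overlap.
Gardens Photo: starts Wednesday 09:30 at or after Castle Lunch ends Wednesday 09:00 → clear.
Old-Town Tasting: starts Wednesday 15:30 at or after Castle Lunch ends Wednesday 09:00 → clear.
Castle Lunch overlaps Aquarium Tour, Gardens Visit.

No — it overlaps Aquarium Tour, Gardens Visit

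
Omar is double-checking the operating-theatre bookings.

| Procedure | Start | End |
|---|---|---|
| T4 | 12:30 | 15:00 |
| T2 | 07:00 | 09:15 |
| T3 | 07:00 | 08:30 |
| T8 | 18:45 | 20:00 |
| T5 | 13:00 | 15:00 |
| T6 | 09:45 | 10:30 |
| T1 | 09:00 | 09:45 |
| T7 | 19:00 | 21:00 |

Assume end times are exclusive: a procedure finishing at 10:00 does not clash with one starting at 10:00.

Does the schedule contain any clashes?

Sorted by start: T2, T3, T1, T6, T4, T5, T8, T7.
T3 starts before T2 ends → T2 and T3 overlap.
That's a conflict, so the schedule is not conflict-free.

Yes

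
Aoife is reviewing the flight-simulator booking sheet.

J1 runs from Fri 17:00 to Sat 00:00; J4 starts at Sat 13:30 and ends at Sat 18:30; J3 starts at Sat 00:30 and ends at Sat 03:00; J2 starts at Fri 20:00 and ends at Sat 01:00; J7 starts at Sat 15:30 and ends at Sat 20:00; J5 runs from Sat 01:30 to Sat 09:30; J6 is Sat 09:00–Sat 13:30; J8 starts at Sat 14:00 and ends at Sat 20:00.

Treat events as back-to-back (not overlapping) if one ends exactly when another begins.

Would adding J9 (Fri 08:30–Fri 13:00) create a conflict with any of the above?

J1: starts Fri 17:00 at or after J9 ends Fri 13:00 → clear.
J2: starts Fri 20:00 at or after J9 ends Fri 13:00 → clear.
J3: starts Sat 00:30 at or after J9 ends Fri 13:00 → clear.
J5: starts Sat 01:30 at or after J9 ends Fri 13:00 → clear.
J6: starts Sat 09:00 at or after J9 ends Fri 13:00 → clear.
J4: starts Sat 13:30 at or after J9 ends Fri 13:00 → clear.
J8: starts Sat 14:00 at or after J9 ends Fri 13:00 → clear.
J7: starts Sat 15:30 at or after J9 ends Fri 13:00 → clear.

No — it doesn't clash with anything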